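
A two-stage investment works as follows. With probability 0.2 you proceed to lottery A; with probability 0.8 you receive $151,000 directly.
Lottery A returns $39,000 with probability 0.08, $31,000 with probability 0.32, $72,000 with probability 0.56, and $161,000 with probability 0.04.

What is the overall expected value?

EV(A) = 0.08 × 39000 + 0.32 × 31000 + 0.56 × 72000 + 0.04 × 161000 = 3120 + 9920 + 40320 + 6440 = 59800
Branch B: 151000 (certain)
Overall = 0.2 × 59800 + 0.8 × 151000 = 11960 + 120800 = 132760

$132,760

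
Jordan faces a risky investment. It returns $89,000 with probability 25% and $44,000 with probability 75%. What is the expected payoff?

EV = 0.25 × 89000 + 0.75 × 44000 = 22250 + 33000 = 55250

$55,250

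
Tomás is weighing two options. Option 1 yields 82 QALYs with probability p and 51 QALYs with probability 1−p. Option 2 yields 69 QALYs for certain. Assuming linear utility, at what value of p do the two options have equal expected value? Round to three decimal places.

p·82 + (1−p)·51 = 69
31p + 51 = 69
p = (69 − 51) / 31

p = 0.581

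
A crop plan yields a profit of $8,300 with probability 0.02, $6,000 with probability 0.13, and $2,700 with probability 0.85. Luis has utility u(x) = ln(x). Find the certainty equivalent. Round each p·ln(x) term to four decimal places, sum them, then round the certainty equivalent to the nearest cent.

$3,063.46

E[u] = 0.02·ln(8300) + 0.13·ln(6000) + 0.85·ln(2700) = 0.1805 + 1.1309 + 6.7159 = 8.0273
CE = e^8.0273 ≈ 3063.46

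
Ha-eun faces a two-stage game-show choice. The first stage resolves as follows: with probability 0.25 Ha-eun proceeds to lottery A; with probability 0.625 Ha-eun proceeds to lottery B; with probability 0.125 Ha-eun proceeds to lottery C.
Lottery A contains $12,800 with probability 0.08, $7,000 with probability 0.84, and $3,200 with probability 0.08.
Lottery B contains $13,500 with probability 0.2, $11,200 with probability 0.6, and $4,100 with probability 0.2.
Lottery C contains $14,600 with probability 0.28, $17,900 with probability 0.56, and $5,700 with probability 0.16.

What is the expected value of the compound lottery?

$10,068

EV(A) = 0.08 × 12800 + 0.84 × 7000 + 0.08 × 3200 = 1024 + 5880 + 256 = 7160
EV(B) = 0.2 × 13500 + 0.6 × 11200 + 0.2 × 4100 = 2700 + 6720 + 820 = 10240
EV(C) = 0.28 × 14600 + 0.56 × 17900 + 0.16 × 5700 = 4088 + 10024 + 912 = 15024
Overall = 0.25 × 7160 + 0.625 × 10240 + 0.125 × 15024 = 1790 + 6400 + 1878 = 10068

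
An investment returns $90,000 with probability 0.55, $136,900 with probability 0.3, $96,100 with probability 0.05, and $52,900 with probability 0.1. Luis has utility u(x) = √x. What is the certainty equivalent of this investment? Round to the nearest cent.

$98,910.25

E[u] = 0.55·√90000 + 0.3·√136900 + 0.05·√96100 + 0.1·√52900 = 0.55·300 + 0.3·370 + 0.05·310 + 0.1·230 = 314.5
CE = (314.5)² = 98910.25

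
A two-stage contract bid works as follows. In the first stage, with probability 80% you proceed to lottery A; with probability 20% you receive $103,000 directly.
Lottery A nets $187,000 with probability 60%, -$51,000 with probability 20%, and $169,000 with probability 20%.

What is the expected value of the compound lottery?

$129,240

EV(A) = 0.6 × 187000 + 0.2 × (-51000) + 0.2 × 169000 = 112200 − 10200 + 33800 = 135800
Branch B: 103000 (certain)
Overall = 0.8 × 135800 + 0.2 × 103000 = 108640 + 20600 = 129240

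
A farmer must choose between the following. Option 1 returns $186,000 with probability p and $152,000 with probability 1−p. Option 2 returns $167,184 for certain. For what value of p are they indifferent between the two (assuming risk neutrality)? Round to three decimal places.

p = 0.447

p·186000 + (1−p)·152000 = 167184
34000p + 152000 = 167184
p = (167184 − 152000) / 34000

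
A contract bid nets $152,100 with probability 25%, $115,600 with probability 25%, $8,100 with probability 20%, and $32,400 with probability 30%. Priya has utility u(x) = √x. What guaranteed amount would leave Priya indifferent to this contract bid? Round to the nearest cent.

E[u] = 0.25·√152100 + 0.25·√115600 + 0.2·√8100 + 0.3·√32400 = 0.25·390 + 0.25·340 + 0.2·90 + 0.3·180 = 254.5
CE = (254.5)² = 64770.25

$64,770.25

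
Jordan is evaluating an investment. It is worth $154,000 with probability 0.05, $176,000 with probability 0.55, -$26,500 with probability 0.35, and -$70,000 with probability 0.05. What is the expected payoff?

EV = 0.05 × 154000 + 0.55 × 176000 + 0.35 × (-26500) + 0.05 × (-70000) = 7700 + 96800 − 9275 − 3500 = 91725

$91,725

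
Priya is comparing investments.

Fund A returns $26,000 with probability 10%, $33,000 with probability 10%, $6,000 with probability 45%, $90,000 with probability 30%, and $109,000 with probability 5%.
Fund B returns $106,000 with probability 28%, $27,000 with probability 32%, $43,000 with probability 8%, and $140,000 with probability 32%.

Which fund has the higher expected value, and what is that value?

Fund B ($86,560)

Fund A = 0.1 × 26000 + 0.1 × 33000 + 0.45 × 6000 + 0.3 × 90000 + 0.05 × 109000 = 2600 + 3300 + 2700 + 27000 + 5450 = 41050
Fund B = 0.28 × 106000 + 0.32 × 27000 + 0.08 × 43000 + 0.32 × 140000 = 29680 + 8640 + 3440 + 44800 = 86560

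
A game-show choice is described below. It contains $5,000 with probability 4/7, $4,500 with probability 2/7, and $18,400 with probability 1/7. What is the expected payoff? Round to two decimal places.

EV = 4/7 × 5000 + 2/7 × 4500 + 1/7 × 18400 = 2857.1429 + 1285.7143 + 2628.5714 = 6771.4286

$6,771.43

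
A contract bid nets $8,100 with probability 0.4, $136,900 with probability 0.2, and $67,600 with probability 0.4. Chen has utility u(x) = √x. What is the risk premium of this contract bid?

$11,864

E[u] = 0.4·√8100 + 0.2·√136900 + 0.4·√67600 = 0.4·90 + 0.2·370 + 0.4·260 = 214
CE = (214)² = 45796
Risk premium = EV − CE = 57660 − 45796 = 11864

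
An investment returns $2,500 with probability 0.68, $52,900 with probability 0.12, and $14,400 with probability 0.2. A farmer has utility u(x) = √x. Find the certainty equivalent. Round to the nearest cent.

$7,327.36

E[u] = 0.68·√2500 + 0.12·√52900 + 0.2·√14400 = 0.68·50 + 0.12·230 + 0.2·120 = 85.6
CE = (85.6)² = 7327.36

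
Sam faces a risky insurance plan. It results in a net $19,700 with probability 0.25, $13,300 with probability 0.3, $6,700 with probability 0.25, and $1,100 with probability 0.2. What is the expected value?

EV = 0.25 × 19700 + 0.3 × 13300 + 0.25 × 6700 + 0.2 × 1100 = 4925 + 3990 + 1675 + 220 = 10810

$10,810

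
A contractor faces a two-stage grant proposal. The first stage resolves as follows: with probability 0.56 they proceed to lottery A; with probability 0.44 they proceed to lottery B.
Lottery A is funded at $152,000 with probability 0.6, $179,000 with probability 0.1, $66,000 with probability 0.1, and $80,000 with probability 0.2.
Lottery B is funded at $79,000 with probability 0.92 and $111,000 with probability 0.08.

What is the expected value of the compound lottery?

$109,638.40

EV(A) = 0.6 × 152000 + 0.1 × 179000 + 0.1 × 66000 + 0.2 × 80000 = 91200 + 17900 + 6600 + 16000 = 131700
EV(B) = 0.92 × 79000 + 0.08 × 111000 = 72680 + 8880 = 81560
Overall = 0.56 × 131700 + 0.44 × 81560 = 73752 + 35886.4 = 109638.4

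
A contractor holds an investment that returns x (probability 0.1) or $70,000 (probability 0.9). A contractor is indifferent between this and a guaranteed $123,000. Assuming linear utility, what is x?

0.1·x + 0.9·70000 = 123000
0.1·x = 123000 − 63000 = 60000
x = 60000 / 0.1 = 600000

x = $600,000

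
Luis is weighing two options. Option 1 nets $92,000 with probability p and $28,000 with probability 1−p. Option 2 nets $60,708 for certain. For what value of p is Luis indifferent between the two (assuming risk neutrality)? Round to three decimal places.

p = 0.511

p·92000 + (1−p)·28000 = 60708
64000p + 28000 = 60708
p = (60708 − 28000) / 64000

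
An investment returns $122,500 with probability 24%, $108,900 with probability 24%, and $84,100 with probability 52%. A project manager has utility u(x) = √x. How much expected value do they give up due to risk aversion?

$672

E[u] = 0.24·√122500 + 0.24·√108900 + 0.52·√84100 = 0.24·350 + 0.24·330 + 0.52·290 = 314
CE = (314)² = 98596
Risk premium = EV − CE = 99268 − 98596 = 672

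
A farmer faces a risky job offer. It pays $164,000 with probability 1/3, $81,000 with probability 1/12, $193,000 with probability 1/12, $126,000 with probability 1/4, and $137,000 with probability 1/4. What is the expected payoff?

$143,250

EV = 1/3 × 164000 + 1/12 × 81000 + 1/12 × 193000 + 1/4 × 126000 + 1/4 × 137000 = 54666.6667 + 6750 + 16083.3333 + 31500 + 34250 = 143250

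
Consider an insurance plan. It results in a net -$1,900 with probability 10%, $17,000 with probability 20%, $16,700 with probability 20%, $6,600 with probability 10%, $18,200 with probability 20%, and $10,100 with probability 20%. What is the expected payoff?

EV = 0.1 × (-1900) + 0.2 × 17000 + 0.2 × 16700 + 0.1 × 6600 + 0.2 × 18200 + 0.2 × 10100 = -190 + 3400 + 3340 + 660 + 3640 + 2020 = 12870

$12,870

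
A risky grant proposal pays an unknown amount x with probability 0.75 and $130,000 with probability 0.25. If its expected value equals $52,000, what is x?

x = $26,000

0.75·x + 0.25·130000 = 52000
0.75·x = 52000 − 32500 = 19500
x = 19500 / 0.75 = 26000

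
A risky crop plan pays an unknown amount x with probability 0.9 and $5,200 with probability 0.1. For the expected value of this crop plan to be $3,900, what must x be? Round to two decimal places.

x = $3,755.56

0.9·x + 0.1·5200 = 3900
0.9·x = 3900 − 520 = 3380
x = 3380 / 0.9 = 3755.5556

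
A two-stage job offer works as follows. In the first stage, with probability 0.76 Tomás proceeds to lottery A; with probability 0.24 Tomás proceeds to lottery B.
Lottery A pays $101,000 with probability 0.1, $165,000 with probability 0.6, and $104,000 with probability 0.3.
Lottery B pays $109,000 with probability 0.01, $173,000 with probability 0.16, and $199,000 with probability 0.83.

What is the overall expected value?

EV(A) = 0.1 × 101000 + 0.6 × 165000 + 0.3 × 104000 = 10100 + 99000 + 31200 = 140300
EV(B) = 0.01 × 109000 + 0.16 × 173000 + 0.83 × 199000 = 1090 + 27680 + 165170 = 193940
Overall = 0.76 × 140300 + 0.24 × 193940 = 106628 + 46545.6 = 153173.6

$153,173.60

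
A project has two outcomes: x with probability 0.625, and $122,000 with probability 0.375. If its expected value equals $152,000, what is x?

x = $170,000

0.625·x + 0.375·122000 = 152000
0.625·x = 152000 − 45750 = 106250
x = 106250 / 0.625 = 170000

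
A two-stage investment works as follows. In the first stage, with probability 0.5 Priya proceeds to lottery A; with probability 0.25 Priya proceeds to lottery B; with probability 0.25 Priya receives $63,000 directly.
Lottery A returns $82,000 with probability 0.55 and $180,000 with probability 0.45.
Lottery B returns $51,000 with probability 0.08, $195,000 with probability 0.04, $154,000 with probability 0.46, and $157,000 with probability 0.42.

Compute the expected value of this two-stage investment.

$115,965

EV(A) = 0.55 × 82000 + 0.45 × 180000 = 45100 + 81000 = 126100
EV(B) = 0.08 × 51000 + 0.04 × 195000 + 0.46 × 154000 + 0.42 × 157000 = 4080 + 7800 + 70840 + 65940 = 148660
Branch C: 63000 (certain)
Overall = 0.5 × 126100 + 0.25 × 148660 + 0.25 × 63000 = 63050 + 37165 + 15750 = 115965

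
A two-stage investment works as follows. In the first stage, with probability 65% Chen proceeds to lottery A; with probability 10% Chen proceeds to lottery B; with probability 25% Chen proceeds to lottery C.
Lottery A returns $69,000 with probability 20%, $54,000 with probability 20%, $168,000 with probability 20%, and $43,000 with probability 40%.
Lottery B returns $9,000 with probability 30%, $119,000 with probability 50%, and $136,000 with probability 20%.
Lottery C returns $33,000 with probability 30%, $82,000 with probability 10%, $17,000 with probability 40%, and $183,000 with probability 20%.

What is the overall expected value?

EV(A) = 0.2 × 69000 + 0.2 × 54000 + 0.2 × 168000 + 0.4 × 43000 = 13800 + 10800 + 33600 + 17200 = 75400
EV(B) = 0.3 × 9000 + 0.5 × 119000 + 0.2 × 136000 = 2700 + 59500 + 27200 = 89400
EV(C) = 0.3 × 33000 + 0.1 × 82000 + 0.4 × 17000 + 0.2 × 183000 = 9900 + 8200 + 6800 + 36600 = 61500
Overall = 0.65 × 75400 + 0.1 × 89400 + 0.25 × 61500 = 49010 + 8940 + 15375 = 73325

$73,325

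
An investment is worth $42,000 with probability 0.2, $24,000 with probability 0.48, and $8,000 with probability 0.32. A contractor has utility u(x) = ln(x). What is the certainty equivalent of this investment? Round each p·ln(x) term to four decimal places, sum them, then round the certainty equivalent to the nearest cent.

E[u] = 0.2·ln(42000) + 0.48·ln(24000) + 0.32·ln(8000) = 2.1291 + 4.8412 + 2.8759 = 9.8462
CE = e^9.8462 ≈ 18886.45

$18,886.45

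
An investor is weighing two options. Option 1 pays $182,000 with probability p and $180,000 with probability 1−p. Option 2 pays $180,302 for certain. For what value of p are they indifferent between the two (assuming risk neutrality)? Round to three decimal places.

p = 0.151

p·182000 + (1−p)·180000 = 180302
2000p + 180000 = 180302
p = (180302 − 180000) / 2000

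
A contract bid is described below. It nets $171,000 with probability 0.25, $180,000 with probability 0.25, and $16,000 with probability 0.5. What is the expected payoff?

EV = 0.25 × 171000 + 0.25 × 180000 + 0.5 × 16000 = 42750 + 45000 + 8000 = 95750

$95,750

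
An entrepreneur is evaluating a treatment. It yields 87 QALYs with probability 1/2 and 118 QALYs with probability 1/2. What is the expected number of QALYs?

EV = 1/2 × 87 + 1/2 × 118 = 43.5 + 59 = 102.5

102.5 QALYs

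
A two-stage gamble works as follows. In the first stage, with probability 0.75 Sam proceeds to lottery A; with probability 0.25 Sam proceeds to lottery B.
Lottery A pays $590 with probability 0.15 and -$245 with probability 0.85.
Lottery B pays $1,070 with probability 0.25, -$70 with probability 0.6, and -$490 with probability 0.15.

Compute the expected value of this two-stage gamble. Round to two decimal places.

EV(A) = 0.15 × 590 + 0.85 × (-245) = 88.5 − 208.25 = -119.75
EV(B) = 0.25 × 1070 + 0.6 × (-70) + 0.15 × (-490) = 267.5 − 42 − 73.5 = 152
Overall = 0.75 × (-119.75) + 0.25 × 152 = -89.8125 + 38 = -51.8125

-$51.81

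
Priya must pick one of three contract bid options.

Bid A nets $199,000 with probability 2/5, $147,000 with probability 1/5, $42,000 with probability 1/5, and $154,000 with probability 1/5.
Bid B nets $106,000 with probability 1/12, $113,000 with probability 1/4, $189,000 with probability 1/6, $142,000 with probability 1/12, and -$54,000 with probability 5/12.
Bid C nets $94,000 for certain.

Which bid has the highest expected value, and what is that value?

Bid A ($148,200)

Bid A = 2/5 × 199000 + 1/5 × 147000 + 1/5 × 42000 + 1/5 × 154000 = 79600 + 29400 + 8400 + 30800 = 148200
Bid B = 1/12 × 106000 + 1/4 × 113000 + 1/6 × 189000 + 1/12 × 142000 + 5/12 × (-54000) = 8833.3333 + 28250 + 31500 + 11833.3333 − 22500 = 57916.6667
Bid C: 94000 (certain)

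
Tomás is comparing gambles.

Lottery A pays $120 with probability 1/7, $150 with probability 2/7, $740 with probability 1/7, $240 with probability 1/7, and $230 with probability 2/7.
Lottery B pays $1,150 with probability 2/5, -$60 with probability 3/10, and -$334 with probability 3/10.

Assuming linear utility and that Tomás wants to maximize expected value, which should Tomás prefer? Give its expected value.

Lottery B ($341.80)

Lottery A = 1/7 × 120 + 2/7 × 150 + 1/7 × 740 + 1/7 × 240 + 2/7 × 230 = 17.1429 + 42.8571 + 105.7143 + 34.2857 + 65.7143 = 265.7143
Lottery B = 2/5 × 1150 + 3/10 × (-60) + 3/10 × (-334) = 460 − 18 − 100.2 = 341.8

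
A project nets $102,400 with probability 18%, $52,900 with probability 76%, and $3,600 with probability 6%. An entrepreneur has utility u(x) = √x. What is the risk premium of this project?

E[u] = 0.18·√102400 + 0.76·√52900 + 0.06·√3600 = 0.18·320 + 0.76·230 + 0.06·60 = 236
CE = (236)² = 55696
Risk premium = EV − CE = 58852 − 55696 = 3156

$3,156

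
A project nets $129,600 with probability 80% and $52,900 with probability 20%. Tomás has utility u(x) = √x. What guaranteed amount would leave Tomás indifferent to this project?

$111,556

E[u] = 0.8·√129600 + 0.2·√52900 = 0.8·360 + 0.2·230 = 334
CE = (334)² = 111556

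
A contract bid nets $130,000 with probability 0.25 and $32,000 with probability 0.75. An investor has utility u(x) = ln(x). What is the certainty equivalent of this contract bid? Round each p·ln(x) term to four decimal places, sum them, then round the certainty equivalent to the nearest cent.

E[u] = 0.25·ln(130000) + 0.75·ln(32000) = 2.9438 + 7.7801 = 10.7239
CE = e^10.7239 ≈ 45428.73

$45,428.73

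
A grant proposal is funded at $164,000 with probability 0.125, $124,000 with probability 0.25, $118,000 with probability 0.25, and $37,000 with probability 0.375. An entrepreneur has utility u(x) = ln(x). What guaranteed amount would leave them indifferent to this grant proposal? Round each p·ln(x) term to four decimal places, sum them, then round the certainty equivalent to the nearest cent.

$80,587.59

E[u] = 0.125·ln(164000) + 0.25·ln(124000) + 0.25·ln(118000) + 0.375·ln(37000) = 1.5010 + 2.9320 + 2.9196 + 3.9445 = 11.2971
CE = e^11.2971 ≈ 80587.59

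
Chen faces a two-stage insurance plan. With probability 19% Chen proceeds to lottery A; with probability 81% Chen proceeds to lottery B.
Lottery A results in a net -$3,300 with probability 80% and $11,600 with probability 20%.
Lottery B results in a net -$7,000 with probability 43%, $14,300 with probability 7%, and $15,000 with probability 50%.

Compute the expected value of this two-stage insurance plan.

$4,386.91

EV(A) = 0.8 × (-3300) + 0.2 × 11600 = -2640 + 2320 = -320
EV(B) = 0.43 × (-7000) + 0.07 × 14300 + 0.5 × 15000 = -3010 + 1001 + 7500 = 5491
Overall = 0.19 × (-320) + 0.81 × 5491 = -60.8 + 4447.71 = 4386.91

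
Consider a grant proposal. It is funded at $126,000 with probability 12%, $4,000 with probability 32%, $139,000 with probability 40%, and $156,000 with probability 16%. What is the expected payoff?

$96,960

EV = 0.12 × 126000 + 0.32 × 4000 + 0.4 × 139000 + 0.16 × 156000 = 15120 + 1280 + 55600 + 24960 = 96960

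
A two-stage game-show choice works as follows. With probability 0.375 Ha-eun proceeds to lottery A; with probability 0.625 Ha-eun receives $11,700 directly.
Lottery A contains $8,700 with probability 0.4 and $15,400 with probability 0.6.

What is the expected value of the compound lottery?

EV(A) = 0.4 × 8700 + 0.6 × 15400 = 3480 + 9240 = 12720
Branch B: 11700 (certain)
Overall = 0.375 × 12720 + 0.625 × 11700 = 4770 + 7312.5 = 12082.5

$12,082.50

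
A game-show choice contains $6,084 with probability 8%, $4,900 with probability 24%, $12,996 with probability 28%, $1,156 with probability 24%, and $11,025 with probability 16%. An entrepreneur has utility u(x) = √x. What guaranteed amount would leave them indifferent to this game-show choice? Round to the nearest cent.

E[u] = 0.08·√6084 + 0.24·√4900 + 0.28·√12996 + 0.24·√1156 + 0.16·√11025 = 0.08·78 + 0.24·70 + 0.28·114 + 0.24·34 + 0.16·105 = 79.92
CE = (79.92)² = 6387.2064

$6,387.21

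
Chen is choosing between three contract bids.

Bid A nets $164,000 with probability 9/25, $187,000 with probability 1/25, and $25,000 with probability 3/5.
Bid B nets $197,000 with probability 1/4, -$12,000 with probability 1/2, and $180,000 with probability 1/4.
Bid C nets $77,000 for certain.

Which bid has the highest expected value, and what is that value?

Bid A = 9/25 × 164000 + 1/25 × 187000 + 3/5 × 25000 = 59040 + 7480 + 15000 = 81520
Bid B = 1/4 × 197000 + 1/2 × (-12000) + 1/4 × 180000 = 49250 − 6000 + 45000 = 88250
Bid C: 77000 (certain)

Bid B ($88,250)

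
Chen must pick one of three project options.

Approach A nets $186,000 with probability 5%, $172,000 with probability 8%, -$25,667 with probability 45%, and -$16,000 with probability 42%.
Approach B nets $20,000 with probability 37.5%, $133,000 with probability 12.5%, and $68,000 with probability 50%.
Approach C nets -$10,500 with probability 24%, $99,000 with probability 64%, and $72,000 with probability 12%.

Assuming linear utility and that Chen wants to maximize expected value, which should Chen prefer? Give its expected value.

Approach A = 0.05 × 186000 + 0.08 × 172000 + 0.45 × (-25667) + 0.42 × (-16000) = 9300 + 13760 − 11550.15 − 6720 = 4789.85
Approach B = 0.375 × 20000 + 0.125 × 133000 + 0.5 × 68000 = 7500 + 16625 + 34000 = 58125
Approach C = 0.24 × (-10500) + 0.64 × 99000 + 0.12 × 72000 = -2520 + 63360 + 8640 = 69480

Approach C ($69,480)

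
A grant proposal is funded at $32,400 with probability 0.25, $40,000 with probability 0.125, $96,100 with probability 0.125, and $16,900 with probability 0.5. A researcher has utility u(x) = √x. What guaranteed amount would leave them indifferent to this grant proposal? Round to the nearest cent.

E[u] = 0.25·√32400 + 0.125·√40000 + 0.125·√96100 + 0.5·√16900 = 0.25·180 + 0.125·200 + 0.125·310 + 0.5·130 = 173.75
CE = (173.75)² = 30189.0625

$30,189.06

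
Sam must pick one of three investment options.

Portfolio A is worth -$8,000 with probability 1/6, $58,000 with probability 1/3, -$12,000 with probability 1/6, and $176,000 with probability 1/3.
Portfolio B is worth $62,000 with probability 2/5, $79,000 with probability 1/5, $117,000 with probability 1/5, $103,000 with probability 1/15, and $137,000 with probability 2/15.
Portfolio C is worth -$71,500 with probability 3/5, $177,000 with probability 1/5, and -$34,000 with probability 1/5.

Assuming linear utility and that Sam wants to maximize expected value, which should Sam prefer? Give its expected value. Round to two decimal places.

Portfolio A = 1/6 × (-8000) + 1/3 × 58000 + 1/6 × (-12000) + 1/3 × 176000 = -1333.3333 + 19333.3333 − 2000 + 58666.6667 = 74666.6667
Portfolio B = 2/5 × 62000 + 1/5 × 79000 + 1/5 × 117000 + 1/15 × 103000 + 2/15 × 137000 = 24800 + 15800 + 23400 + 6866.6667 + 18266.6667 = 89133.3333
Portfolio C = 3/5 × (-71500) + 1/5 × 177000 + 1/5 × (-34000) = -42900 + 35400 − 6800 = -14300

Portfolio B ($89,133.33)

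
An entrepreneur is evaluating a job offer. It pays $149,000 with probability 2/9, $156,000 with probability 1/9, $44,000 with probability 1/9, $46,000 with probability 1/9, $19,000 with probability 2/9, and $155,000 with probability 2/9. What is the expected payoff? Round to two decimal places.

EV = 2/9 × 149000 + 1/9 × 156000 + 1/9 × 44000 + 1/9 × 46000 + 2/9 × 19000 + 2/9 × 155000 = 33111.1111 + 17333.3333 + 4888.8889 + 5111.1111 + 4222.2222 + 34444.4444 = 99111.1111

$99,111.11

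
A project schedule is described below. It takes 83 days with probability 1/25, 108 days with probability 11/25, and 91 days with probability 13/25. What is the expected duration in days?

EV = 1/25 × 83 + 11/25 × 108 + 13/25 × 91 = 3.32 + 47.52 + 47.32 = 98.16

98.16 days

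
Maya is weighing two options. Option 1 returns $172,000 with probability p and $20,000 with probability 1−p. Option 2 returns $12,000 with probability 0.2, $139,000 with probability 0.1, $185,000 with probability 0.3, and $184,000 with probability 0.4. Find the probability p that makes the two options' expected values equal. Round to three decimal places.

p = 0.825

EV(Option 2) = 0.2 × 12000 + 0.1 × 139000 + 0.3 × 185000 + 0.4 × 184000 = 2400 + 13900 + 55500 + 73600 = 145400
p·172000 + (1−p)·20000 = 145400
152000p + 20000 = 145400
p = (145400 − 20000) / 152000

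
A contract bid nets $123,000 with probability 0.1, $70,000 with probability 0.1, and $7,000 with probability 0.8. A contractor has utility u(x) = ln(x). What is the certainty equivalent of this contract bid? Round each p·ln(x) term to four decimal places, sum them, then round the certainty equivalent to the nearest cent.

$11,736.98

E[u] = 0.1·ln(123000) + 0.1·ln(70000) + 0.8·ln(7000) = 1.1720 + 1.1156 + 7.0829 = 9.3705
CE = e^9.3705 ≈ 11736.98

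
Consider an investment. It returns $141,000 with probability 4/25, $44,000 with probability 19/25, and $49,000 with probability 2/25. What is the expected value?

EV = 4/25 × 141000 + 19/25 × 44000 + 2/25 × 49000 = 22560 + 33440 + 3920 = 59920

$59,920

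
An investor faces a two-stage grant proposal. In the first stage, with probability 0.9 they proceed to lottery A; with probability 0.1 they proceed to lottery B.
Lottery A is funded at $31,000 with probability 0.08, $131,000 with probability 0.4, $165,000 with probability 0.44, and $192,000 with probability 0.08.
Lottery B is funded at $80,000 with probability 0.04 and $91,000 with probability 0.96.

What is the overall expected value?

EV(A) = 0.08 × 31000 + 0.4 × 131000 + 0.44 × 165000 + 0.08 × 192000 = 2480 + 52400 + 72600 + 15360 = 142840
EV(B) = 0.04 × 80000 + 0.96 × 91000 = 3200 + 87360 = 90560
Overall = 0.9 × 142840 + 0.1 × 90560 = 128556 + 9056 = 137612

$137,612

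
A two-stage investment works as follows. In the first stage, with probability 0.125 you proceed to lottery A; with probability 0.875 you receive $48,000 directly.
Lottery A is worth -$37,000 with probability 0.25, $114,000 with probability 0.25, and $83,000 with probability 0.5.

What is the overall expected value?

EV(A) = 0.25 × (-37000) + 0.25 × 114000 + 0.5 × 83000 = -9250 + 28500 + 41500 = 60750
Branch B: 48000 (certain)
Overall = 0.125 × 60750 + 0.875 × 48000 = 7593.75 + 42000 = 49593.75

$49,593.75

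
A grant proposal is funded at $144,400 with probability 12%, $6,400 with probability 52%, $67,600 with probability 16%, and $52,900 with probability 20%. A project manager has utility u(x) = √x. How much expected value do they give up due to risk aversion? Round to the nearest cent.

E[u] = 0.12·√144400 + 0.52·√6400 + 0.16·√67600 + 0.2·√52900 = 0.12·380 + 0.52·80 + 0.16·260 + 0.2·230 = 174.8
CE = (174.8)² = 30555.04
Risk premium = EV − CE = 42052 − 30555.04 = 11496.96

$11,496.96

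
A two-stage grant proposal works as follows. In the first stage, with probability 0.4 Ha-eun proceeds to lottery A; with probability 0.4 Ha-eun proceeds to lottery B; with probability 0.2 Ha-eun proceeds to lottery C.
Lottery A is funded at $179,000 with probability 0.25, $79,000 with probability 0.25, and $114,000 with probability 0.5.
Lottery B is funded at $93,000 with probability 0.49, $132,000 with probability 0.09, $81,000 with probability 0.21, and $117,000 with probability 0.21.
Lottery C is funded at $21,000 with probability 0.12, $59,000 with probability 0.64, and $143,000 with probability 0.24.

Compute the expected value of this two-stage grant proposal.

EV(A) = 0.25 × 179000 + 0.25 × 79000 + 0.5 × 114000 = 44750 + 19750 + 57000 = 121500
EV(B) = 0.49 × 93000 + 0.09 × 132000 + 0.21 × 81000 + 0.21 × 117000 = 45570 + 11880 + 17010 + 24570 = 99030
EV(C) = 0.12 × 21000 + 0.64 × 59000 + 0.24 × 143000 = 2520 + 37760 + 34320 = 74600
Overall = 0.4 × 121500 + 0.4 × 99030 + 0.2 × 74600 = 48600 + 39612 + 14920 = 103132

$103,132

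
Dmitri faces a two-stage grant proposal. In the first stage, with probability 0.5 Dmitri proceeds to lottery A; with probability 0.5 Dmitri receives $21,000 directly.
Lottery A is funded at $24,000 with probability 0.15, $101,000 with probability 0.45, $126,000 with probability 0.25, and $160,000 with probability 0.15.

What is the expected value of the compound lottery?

EV(A) = 0.15 × 24000 + 0.45 × 101000 + 0.25 × 126000 + 0.15 × 160000 = 3600 + 45450 + 31500 + 24000 = 104550
Branch B: 21000 (certain)
Overall = 0.5 × 104550 + 0.5 × 21000 = 52275 + 10500 = 62775

$62,775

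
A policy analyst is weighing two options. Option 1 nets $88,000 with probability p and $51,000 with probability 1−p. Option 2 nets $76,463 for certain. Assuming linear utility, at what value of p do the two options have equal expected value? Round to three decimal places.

p = 0.688

p·88000 + (1−p)·51000 = 76463
37000p + 51000 = 76463
p = (76463 − 51000) / 37000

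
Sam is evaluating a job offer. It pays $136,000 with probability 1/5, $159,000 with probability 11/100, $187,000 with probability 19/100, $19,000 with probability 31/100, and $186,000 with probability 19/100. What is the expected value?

$121,450

EV = 1/5 × 136000 + 11/100 × 159000 + 19/100 × 187000 + 31/100 × 19000 + 19/100 × 186000 = 27200 + 17490 + 35530 + 5890 + 35340 = 121450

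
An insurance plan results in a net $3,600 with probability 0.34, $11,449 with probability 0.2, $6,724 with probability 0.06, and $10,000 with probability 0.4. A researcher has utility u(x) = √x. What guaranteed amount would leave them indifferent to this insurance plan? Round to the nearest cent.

E[u] = 0.34·√3600 + 0.2·√11449 + 0.06·√6724 + 0.4·√10000 = 0.34·60 + 0.2·107 + 0.06·82 + 0.4·100 = 86.72
CE = (86.72)² = 7520.3584

$7,520.36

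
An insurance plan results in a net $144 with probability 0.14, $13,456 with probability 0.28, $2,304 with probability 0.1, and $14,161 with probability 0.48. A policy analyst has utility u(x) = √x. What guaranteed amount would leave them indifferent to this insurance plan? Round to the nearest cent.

$9,231.37

E[u] = 0.14·√144 + 0.28·√13456 + 0.1·√2304 + 0.48·√14161 = 0.14·12 + 0.28·116 + 0.1·48 + 0.48·119 = 96.08
CE = (96.08)² = 9231.3664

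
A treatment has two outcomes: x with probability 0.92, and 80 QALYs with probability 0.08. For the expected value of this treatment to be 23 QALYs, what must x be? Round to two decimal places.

x = 18.04 QALYs

0.92·x + 0.08·80 = 23
0.92·x = 23 − 6.4 = 16.6
x = 16.6 / 0.92 = 18.0435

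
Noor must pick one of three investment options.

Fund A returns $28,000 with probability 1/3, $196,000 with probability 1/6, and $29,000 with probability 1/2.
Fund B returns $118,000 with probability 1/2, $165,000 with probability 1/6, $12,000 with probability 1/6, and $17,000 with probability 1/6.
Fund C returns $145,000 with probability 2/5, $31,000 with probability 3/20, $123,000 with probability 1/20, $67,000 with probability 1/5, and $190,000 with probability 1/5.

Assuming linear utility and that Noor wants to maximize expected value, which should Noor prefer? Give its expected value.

Fund A = 1/3 × 28000 + 1/6 × 196000 + 1/2 × 29000 = 9333.3333 + 32666.6667 + 14500 = 56500
Fund B = 1/2 × 118000 + 1/6 × 165000 + 1/6 × 12000 + 1/6 × 17000 = 59000 + 27500 + 2000 + 2833.3333 = 91333.3333
Fund C = 2/5 × 145000 + 3/20 × 31000 + 1/20 × 123000 + 1/5 × 67000 + 1/5 × 190000 = 58000 + 4650 + 6150 + 13400 + 38000 = 120200

Fund C ($120,200)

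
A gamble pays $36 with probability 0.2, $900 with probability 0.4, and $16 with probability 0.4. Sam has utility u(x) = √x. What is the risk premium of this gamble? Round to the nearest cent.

E[u] = 0.2·√36 + 0.4·√900 + 0.4·√16 = 0.2·6 + 0.4·30 + 0.4·4 = 14.8
CE = (14.8)² = 219.04
Risk premium = EV − CE = 373.6 − 219.04 = 154.56

$154.56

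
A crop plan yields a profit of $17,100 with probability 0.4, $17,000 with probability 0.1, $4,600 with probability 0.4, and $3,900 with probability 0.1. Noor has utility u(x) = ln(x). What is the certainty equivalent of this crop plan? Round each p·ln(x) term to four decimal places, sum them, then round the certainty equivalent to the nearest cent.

E[u] = 0.4·ln(17100) + 0.1·ln(17000) + 0.4·ln(4600) + 0.1·ln(3900) = 3.8987 + 0.9741 + 3.3735 + 0.8269 = 9.0732
CE = e^9.0732 ≈ 8718.48

$8,718.48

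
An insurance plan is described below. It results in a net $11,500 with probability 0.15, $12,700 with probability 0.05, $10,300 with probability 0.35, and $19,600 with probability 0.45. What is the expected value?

$14,785

EV = 0.15 × 11500 + 0.05 × 12700 + 0.35 × 10300 + 0.45 × 19600 = 1725 + 635 + 3605 + 8820 = 14785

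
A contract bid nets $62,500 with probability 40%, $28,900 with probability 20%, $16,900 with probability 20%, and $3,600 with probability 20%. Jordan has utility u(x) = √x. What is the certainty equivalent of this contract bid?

E[u] = 0.4·√62500 + 0.2·√28900 + 0.2·√16900 + 0.2·√3600 = 0.4·250 + 0.2·170 + 0.2·130 + 0.2·60 = 172
CE = (172)² = 29584

$29,584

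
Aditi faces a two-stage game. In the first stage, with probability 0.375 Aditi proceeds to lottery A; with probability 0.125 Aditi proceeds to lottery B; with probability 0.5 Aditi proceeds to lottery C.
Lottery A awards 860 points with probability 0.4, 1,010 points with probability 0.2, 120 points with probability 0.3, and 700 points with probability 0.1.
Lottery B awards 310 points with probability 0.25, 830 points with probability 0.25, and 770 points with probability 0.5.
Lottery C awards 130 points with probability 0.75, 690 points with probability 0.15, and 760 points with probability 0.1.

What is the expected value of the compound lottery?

EV(A) = 0.4 × 860 + 0.2 × 1010 + 0.3 × 120 + 0.1 × 700 = 344 + 202 + 36 + 70 = 652
EV(B) = 0.25 × 310 + 0.25 × 830 + 0.5 × 770 = 77.5 + 207.5 + 385 = 670
EV(C) = 0.75 × 130 + 0.15 × 690 + 0.1 × 760 = 97.5 + 103.5 + 76 = 277
Overall = 0.375 × 652 + 0.125 × 670 + 0.5 × 277 = 244.5 + 83.75 + 138.5 = 466.75

466.75 points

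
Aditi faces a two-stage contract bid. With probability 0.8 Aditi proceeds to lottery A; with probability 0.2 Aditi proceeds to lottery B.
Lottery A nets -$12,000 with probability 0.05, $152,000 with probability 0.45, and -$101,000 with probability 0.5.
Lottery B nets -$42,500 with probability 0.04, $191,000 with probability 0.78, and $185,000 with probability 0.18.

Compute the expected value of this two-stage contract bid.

$49,956

EV(A) = 0.05 × (-12000) + 0.45 × 152000 + 0.5 × (-101000) = -600 + 68400 − 50500 = 17300
EV(B) = 0.04 × (-42500) + 0.78 × 191000 + 0.18 × 185000 = -1700 + 148980 + 33300 = 180580
Overall = 0.8 × 17300 + 0.2 × 180580 = 13840 + 36116 = 49956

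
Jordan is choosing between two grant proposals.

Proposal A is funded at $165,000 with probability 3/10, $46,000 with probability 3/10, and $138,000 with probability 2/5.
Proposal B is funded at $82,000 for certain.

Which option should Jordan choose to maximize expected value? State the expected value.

Proposal A ($118,500)

Proposal A = 3/10 × 165000 + 3/10 × 46000 + 2/5 × 138000 = 49500 + 13800 + 55200 = 118500
Proposal B: 82000 (certain)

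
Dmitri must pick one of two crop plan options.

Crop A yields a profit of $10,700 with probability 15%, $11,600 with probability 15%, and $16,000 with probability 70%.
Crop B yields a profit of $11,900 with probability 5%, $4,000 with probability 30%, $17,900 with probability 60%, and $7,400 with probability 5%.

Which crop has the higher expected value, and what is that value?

Crop A ($14,545)

Crop A = 0.15 × 10700 + 0.15 × 11600 + 0.7 × 16000 = 1605 + 1740 + 11200 = 14545
Crop B = 0.05 × 11900 + 0.3 × 4000 + 0.6 × 17900 + 0.05 × 7400 = 595 + 1200 + 10740 + 370 = 12905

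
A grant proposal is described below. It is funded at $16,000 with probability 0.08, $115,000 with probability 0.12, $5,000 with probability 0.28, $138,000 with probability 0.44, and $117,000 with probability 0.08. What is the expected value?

EV = 0.08 × 16000 + 0.12 × 115000 + 0.28 × 5000 + 0.44 × 138000 + 0.08 × 117000 = 1280 + 13800 + 1400 + 60720 + 9360 = 86560

$86,560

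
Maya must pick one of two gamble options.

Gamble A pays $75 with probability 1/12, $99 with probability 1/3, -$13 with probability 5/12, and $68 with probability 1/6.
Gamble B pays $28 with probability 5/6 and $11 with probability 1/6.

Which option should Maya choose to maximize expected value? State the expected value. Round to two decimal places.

Gamble A ($45.17)

Gamble A = 1/12 × 75 + 1/3 × 99 + 5/12 × (-13) + 1/6 × 68 = 6.25 + 33 − 5.4167 + 11.3333 = 45.1667
Gamble B = 5/6 × 28 + 1/6 × 11 = 23.3333 + 1.8333 = 25.1667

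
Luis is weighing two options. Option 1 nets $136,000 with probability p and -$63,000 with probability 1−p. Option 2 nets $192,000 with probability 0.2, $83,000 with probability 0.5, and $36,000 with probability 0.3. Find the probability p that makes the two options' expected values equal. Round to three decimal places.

p = 0.772

EV(Option 2) = 0.2 × 192000 + 0.5 × 83000 + 0.3 × 36000 = 38400 + 41500 + 10800 = 90700
p·136000 + (1−p)·(-63000) = 90700
199000p − 63000 = 90700
p = (90700 + 63000) / 199000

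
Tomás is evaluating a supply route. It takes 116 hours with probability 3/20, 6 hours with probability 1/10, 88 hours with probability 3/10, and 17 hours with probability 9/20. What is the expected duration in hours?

EV = 3/20 × 116 + 1/10 × 6 + 3/10 × 88 + 9/20 × 17 = 17.4 + 0.6 + 26.4 + 7.65 = 52.05

52.05 hours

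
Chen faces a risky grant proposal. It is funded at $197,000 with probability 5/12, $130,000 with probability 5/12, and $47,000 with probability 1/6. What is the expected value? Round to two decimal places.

EV = 5/12 × 197000 + 5/12 × 130000 + 1/6 × 47000 = 82083.3333 + 54166.6667 + 7833.3333 = 144083.3333

$144,083.33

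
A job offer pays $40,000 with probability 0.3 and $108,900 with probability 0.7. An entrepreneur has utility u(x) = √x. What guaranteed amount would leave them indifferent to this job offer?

E[u] = 0.3·√40000 + 0.7·√108900 = 0.3·200 + 0.7·330 = 291
CE = (291)² = 84681

$84,681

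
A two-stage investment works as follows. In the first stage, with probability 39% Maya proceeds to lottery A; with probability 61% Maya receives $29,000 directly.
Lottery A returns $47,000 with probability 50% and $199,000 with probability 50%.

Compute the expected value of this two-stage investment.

EV(A) = 0.5 × 47000 + 0.5 × 199000 = 23500 + 99500 = 123000
Branch B: 29000 (certain)
Overall = 0.39 × 123000 + 0.61 × 29000 = 47970 + 17690 = 65660

$65,660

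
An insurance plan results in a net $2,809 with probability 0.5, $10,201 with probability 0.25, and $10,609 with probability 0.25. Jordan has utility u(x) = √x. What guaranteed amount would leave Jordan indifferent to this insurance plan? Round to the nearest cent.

E[u] = 0.5·√2809 + 0.25·√10201 + 0.25·√10609 = 0.5·53 + 0.25·101 + 0.25·103 = 77.5
CE = (77.5)² = 6006.25

$6,006.25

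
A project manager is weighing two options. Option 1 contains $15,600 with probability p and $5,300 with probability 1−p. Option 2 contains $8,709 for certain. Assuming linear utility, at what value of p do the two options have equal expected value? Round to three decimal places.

p = 0.331

p·15600 + (1−p)·5300 = 8709
10300p + 5300 = 8709
p = (8709 − 5300) / 10300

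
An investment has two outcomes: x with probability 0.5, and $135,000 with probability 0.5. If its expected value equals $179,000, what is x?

x = $223,000

0.5·x + 0.5·135000 = 179000
0.5·x = 179000 − 67500 = 111500
x = 111500 / 0.5 = 223000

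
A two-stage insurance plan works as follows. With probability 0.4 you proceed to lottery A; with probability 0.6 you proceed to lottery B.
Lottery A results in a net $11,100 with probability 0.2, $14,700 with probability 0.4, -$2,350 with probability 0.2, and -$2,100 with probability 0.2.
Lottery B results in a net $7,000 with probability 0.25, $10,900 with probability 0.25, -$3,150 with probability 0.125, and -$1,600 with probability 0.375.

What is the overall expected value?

EV(A) = 0.2 × 11100 + 0.4 × 14700 + 0.2 × (-2350) + 0.2 × (-2100) = 2220 + 5880 − 470 − 420 = 7210
EV(B) = 0.25 × 7000 + 0.25 × 10900 + 0.125 × (-3150) + 0.375 × (-1600) = 1750 + 2725 − 393.75 − 600 = 3481.25
Overall = 0.4 × 7210 + 0.6 × 3481.25 = 2884 + 2088.75 = 4972.75

$4,972.75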